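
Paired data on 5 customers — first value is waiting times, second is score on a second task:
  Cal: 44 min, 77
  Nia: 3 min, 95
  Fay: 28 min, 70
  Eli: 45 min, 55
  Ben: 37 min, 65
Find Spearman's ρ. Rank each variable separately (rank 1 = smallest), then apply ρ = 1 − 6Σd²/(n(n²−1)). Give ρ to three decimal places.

Ranks of variable 1: 4, 1, 2, 5, 3
Ranks of variable 2: 4, 5, 3, 1, 2
d = r₁ − r₂: 0, -4, -1, 4, 1
d²: 0, 16, 1, 16, 1; Σd² = 34
ρ = 1 − 6·34/(5·24) = 1 − 204/120 = -0.700

-0.700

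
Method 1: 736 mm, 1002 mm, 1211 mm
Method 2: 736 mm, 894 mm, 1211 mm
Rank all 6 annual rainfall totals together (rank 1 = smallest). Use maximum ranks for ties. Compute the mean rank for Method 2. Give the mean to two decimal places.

3.67

Sorted (ascending): 736, 736, 894, 1002, 1211, 1211
The 2 values of 736 occupy positions 1–2 → each gets rank 2.
The 2 values of 1211 occupy positions 5–6 → each gets rank 6.
Method 2 values → pooled ranks: 736→2, 894→3, 1211→6
Mean rank = (2 + 3 + 6) / 3 = 3.67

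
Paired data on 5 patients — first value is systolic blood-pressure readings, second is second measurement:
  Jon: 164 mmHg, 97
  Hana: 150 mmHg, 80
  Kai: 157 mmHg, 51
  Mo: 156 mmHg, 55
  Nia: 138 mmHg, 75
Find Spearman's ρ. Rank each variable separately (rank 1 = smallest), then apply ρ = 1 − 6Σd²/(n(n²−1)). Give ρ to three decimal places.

0.100

Ranks of variable 1: 5, 2, 4, 3, 1
Ranks of variable 2: 5, 4, 1, 2, 3
d = r₁ − r₂: 0, -2, 3, 1, -2
d²: 0, 4, 9, 1, 4; Σd² = 18
ρ = 1 − 6·18/(5·24) = 1 − 108/120 = 0.100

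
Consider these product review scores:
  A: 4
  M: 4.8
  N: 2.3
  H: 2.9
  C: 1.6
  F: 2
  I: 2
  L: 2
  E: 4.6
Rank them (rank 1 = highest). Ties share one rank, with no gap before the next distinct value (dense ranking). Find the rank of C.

7

Sorted (descending): 4.8, 4.6, 4, 2.9, 2.3, 2, 2, 2, 1.6
The 3 values of 2 share dense rank 6.
Remaining distinct values take the next consecutive integers.
C has value 1.6 → rank 7.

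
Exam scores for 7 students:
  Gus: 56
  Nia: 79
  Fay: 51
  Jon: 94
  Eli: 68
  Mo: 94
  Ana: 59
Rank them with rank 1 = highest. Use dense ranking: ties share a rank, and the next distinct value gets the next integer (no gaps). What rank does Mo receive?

1

Sorted (descending): 94, 94, 79, 68, 59, 56, 51
The 2 values of 94 share dense rank 1.
Remaining distinct values take the next consecutive integers.
Mo has value 94 → rank 1.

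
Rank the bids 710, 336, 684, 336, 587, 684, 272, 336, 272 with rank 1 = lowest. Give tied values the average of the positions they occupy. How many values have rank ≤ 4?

5

Sorted (ascending): 272, 272, 336, 336, 336, 587, 684, 684, 710
The 2 values of 272 occupy positions 1–2 → average rank (1+2)/2 = 1.5.
The 3 values of 336 occupy positions 3–5 → average rank 4.
The 2 values of 684 occupy positions 7–8 → average rank (7+8)/2 = 7.5.
Ranks ≤ 4: {1.5, 1.5, 4, 4, 4} → 5 values.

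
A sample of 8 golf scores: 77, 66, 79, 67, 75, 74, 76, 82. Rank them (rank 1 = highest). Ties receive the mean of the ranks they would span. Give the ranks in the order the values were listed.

Sorted (descending): 82, 79, 77, 76, 75, 74, 67, 66
No ties — each value takes its position as its rank.

3, 8, 2, 7, 5, 6, 4, 1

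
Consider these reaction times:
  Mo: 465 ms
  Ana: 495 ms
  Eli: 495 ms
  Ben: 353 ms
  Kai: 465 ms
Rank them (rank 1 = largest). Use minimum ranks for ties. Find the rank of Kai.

3

Sorted (descending): 495, 495, 465, 465, 353
The 2 values of 495 occupy positions 1–2 → each gets rank 1.
The 2 values of 465 occupy positions 3–4 → each gets rank 3.
Kai has value 465 ms → rank 3.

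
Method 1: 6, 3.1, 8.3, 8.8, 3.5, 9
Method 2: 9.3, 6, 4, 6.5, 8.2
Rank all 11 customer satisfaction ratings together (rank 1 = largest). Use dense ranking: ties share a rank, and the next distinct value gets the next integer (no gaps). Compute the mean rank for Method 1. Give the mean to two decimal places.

Sorted (descending): 9.3, 9, 8.8, 8.3, 8.2, 6.5, 6, 6, 4, 3.5, 3.1
The 2 values of 6 share dense rank 7.
Remaining distinct values take the next consecutive integers.
Method 1 values → pooled ranks: 6→7, 3.1→10, 8.3→4, 8.8→3, 3.5→9, 9→2
Mean rank = (7 + 10 + 4 + 3 + 9 + 2) / 6 = 5.83

5.83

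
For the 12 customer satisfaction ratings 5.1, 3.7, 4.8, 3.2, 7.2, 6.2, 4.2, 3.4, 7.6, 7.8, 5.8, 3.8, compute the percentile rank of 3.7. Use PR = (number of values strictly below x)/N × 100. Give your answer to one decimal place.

16.7

N = 12.
Strictly below 3.7: 2. Equal to 3.7: 1.
PR = 2/12 × 100 = 16.7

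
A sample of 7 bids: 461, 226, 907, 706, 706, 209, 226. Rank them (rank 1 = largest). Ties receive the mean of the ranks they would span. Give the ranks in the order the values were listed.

4, 5.5, 1, 2.5, 2.5, 7, 5.5

Sorted (descending): 907, 706, 706, 461, 226, 226, 209
The 2 values of 706 occupy positions 2–3 → average rank (2+3)/2 = 2.5.
The 2 values of 226 occupy positions 5–6 → average rank (5+6)/2 = 5.5.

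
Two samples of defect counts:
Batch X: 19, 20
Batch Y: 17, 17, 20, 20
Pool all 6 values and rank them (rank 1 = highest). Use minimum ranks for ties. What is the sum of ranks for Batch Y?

Sorted (descending): 20, 20, 20, 19, 17, 17
The 3 values of 20 occupy positions 1–3 → each gets rank 1.
The 2 values of 17 occupy positions 5–6 → each gets rank 5.
Batch Y values → pooled ranks: 17→5, 17→5, 20→1, 20→1
Rank sum = 5 + 5 + 1 + 1 = 12

12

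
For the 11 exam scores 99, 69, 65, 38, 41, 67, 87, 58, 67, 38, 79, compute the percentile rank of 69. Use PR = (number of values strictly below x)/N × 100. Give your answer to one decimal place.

N = 11.
Strictly below 69: 7. Equal to 69: 1.
PR = 7/11 × 100 = 63.6

63.6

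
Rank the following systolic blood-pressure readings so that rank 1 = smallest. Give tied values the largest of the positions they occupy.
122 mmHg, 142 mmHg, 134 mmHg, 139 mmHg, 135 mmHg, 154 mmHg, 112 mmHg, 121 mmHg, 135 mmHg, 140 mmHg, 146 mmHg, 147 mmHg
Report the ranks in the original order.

3, 9, 4, 7, 6, 12, 1, 2, 6, 8, 10, 11

Sorted (ascending): 112, 121, 122, 134, 135, 135, 139, 140, 142, 146, 147, 154
The 2 values of 135 occupy positions 5–6 → each gets rank 6.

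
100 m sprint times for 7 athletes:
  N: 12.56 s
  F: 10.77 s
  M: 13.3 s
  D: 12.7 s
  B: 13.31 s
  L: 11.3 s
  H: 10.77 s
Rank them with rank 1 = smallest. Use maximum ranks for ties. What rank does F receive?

2

Sorted (ascending): 10.77, 10.77, 11.3, 12.56, 12.7, 13.3, 13.31
The 2 values of 10.77 occupy positions 1–2 → each gets rank 2.
F has value 10.77 s → rank 2.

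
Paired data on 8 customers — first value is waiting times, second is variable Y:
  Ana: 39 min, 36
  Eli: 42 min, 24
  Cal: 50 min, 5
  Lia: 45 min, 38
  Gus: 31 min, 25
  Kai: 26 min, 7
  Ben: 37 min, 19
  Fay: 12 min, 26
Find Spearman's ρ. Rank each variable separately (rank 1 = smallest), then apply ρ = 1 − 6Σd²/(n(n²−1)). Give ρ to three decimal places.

Ranks of variable 1: 5, 6, 8, 7, 3, 2, 4, 1
Ranks of variable 2: 7, 4, 1, 8, 5, 2, 3, 6
d = r₁ − r₂: -2, 2, 7, -1, -2, 0, 1, -5
d²: 4, 4, 49, 1, 4, 0, 1, 25; Σd² = 88
ρ = 1 − 6·88/(8·63) = 1 − 528/504 = -0.048

-0.048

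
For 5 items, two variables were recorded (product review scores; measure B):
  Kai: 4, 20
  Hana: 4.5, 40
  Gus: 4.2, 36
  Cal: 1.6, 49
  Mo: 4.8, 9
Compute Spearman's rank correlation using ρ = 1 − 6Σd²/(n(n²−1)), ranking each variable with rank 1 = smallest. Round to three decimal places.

Ranks of variable 1: 2, 4, 3, 1, 5
Ranks of variable 2: 2, 4, 3, 5, 1
d = r₁ − r₂: 0, 0, 0, -4, 4
d²: 0, 0, 0, 16, 16; Σd² = 32
ρ = 1 − 6·32/(5·24) = 1 − 192/120 = -0.600

-0.600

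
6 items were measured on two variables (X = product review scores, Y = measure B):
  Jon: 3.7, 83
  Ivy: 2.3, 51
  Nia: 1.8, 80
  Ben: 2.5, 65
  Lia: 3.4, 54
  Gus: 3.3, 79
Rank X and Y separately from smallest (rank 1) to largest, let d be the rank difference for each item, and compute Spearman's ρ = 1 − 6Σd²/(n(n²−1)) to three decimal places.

Ranks of variable 1: 6, 2, 1, 3, 5, 4
Ranks of variable 2: 6, 1, 5, 3, 2, 4
d = r₁ − r₂: 0, 1, -4, 0, 3, 0
d²: 0, 1, 16, 0, 9, 0; Σd² = 26
ρ = 1 − 6·26/(6·35) = 1 − 156/210 = 0.257

0.257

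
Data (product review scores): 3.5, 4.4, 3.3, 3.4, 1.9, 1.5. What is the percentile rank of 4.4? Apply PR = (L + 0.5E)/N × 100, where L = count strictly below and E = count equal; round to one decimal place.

91.7

N = 6.
Strictly below 4.4: 5. Equal to 4.4: 1.
PR = (5 + 0.5·1)/6 × 100 = 91.7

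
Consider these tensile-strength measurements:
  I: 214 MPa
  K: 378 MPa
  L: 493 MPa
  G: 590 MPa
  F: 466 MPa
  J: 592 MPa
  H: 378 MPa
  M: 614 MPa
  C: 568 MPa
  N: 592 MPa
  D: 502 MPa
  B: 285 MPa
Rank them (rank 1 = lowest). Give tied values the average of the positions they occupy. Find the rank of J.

10.5

Sorted (ascending): 214, 285, 378, 378, 466, 493, 502, 568, 590, 592, 592, 614
The 2 values of 378 occupy positions 3–4 → average rank (3+4)/2 = 3.5.
The 2 values of 592 occupy positions 10–11 → average rank (10+11)/2 = 10.5.
J has value 592 MPa → rank 10.5.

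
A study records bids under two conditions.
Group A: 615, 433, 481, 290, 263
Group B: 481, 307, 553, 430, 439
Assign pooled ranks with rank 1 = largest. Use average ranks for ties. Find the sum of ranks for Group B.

Sorted (descending): 615, 553, 481, 481, 439, 433, 430, 307, 290, 263
The 2 values of 481 occupy positions 3–4 → average rank (3+4)/2 = 3.5.
Group B values → pooled ranks: 481→3.5, 307→8, 553→2, 430→7, 439→5
Rank sum = 3.5 + 8 + 2 + 7 + 5 = 25.5

25.5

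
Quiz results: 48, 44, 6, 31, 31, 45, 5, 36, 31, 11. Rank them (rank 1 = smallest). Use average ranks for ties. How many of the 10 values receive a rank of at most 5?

Sorted (ascending): 5, 6, 11, 31, 31, 31, 36, 44, 45, 48
The 3 values of 31 occupy positions 4–6 → average rank 5.
Ranks ≤ 5: {1, 2, 3, 5, 5, 5} → 6 values.

6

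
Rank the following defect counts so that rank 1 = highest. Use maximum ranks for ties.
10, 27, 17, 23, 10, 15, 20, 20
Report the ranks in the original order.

Sorted (descending): 27, 23, 20, 20, 17, 15, 10, 10
The 2 values of 20 occupy positions 3–4 → each gets rank 4.
The 2 values of 10 occupy positions 7–8 → each gets rank 8.

8, 1, 5, 2, 8, 6, 4, 4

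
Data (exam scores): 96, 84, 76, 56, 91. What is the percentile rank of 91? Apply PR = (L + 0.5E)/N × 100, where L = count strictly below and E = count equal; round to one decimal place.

N = 5.
Strictly below 91: 3. Equal to 91: 1.
PR = (3 + 0.5·1)/5 × 100 = 70.0

70.0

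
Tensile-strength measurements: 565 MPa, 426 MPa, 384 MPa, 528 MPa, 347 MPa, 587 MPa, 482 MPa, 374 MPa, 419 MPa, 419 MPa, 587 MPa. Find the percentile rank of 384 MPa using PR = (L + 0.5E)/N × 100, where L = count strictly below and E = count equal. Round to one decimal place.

N = 11.
Strictly below 384: 2. Equal to 384: 1.
PR = (2 + 0.5·1)/11 × 100 = 22.7

22.7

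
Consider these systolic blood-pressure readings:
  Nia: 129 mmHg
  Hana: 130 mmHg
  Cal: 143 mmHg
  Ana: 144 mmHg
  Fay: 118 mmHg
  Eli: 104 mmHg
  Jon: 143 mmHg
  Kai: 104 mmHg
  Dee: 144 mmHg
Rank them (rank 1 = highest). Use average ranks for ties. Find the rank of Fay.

Sorted (descending): 144, 144, 143, 143, 130, 129, 118, 104, 104
The 2 values of 144 occupy positions 1–2 → average rank (1+2)/2 = 1.5.
The 2 values of 143 occupy positions 3–4 → average rank (3+4)/2 = 3.5.
The 2 values of 104 occupy positions 8–9 → average rank (8+9)/2 = 8.5.
Fay has value 118 mmHg → rank 7.

7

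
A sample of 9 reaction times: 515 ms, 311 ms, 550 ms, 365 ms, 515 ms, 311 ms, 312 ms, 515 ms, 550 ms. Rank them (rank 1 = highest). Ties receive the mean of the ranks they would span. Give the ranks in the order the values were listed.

4, 8.5, 1.5, 6, 4, 8.5, 7, 4, 1.5

Sorted (descending): 550, 550, 515, 515, 515, 365, 312, 311, 311
The 2 values of 550 occupy positions 1–2 → average rank (1+2)/2 = 1.5.
The 3 values of 515 occupy positions 3–5 → average rank 4.
The 2 values of 311 occupy positions 8–9 → average rank (8+9)/2 = 8.5.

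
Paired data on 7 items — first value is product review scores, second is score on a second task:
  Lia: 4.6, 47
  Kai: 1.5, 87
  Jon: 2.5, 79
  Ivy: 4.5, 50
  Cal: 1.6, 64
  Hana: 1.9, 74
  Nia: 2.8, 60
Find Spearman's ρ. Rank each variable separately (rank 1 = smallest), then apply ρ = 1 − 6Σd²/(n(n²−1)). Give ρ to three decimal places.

Ranks of variable 1: 7, 1, 4, 6, 2, 3, 5
Ranks of variable 2: 1, 7, 6, 2, 4, 5, 3
d = r₁ − r₂: 6, -6, -2, 4, -2, -2, 2
d²: 36, 36, 4, 16, 4, 4, 4; Σd² = 104
ρ = 1 − 6·104/(7·48) = 1 − 624/336 = -0.857

-0.857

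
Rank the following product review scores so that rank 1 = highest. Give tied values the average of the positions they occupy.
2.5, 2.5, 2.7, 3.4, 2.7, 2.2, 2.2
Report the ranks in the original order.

4.5, 4.5, 2.5, 1, 2.5, 6.5, 6.5

Sorted (descending): 3.4, 2.7, 2.7, 2.5, 2.5, 2.2, 2.2
The 2 values of 2.7 occupy positions 2–3 → average rank (2+3)/2 = 2.5.
The 2 values of 2.5 occupy positions 4–5 → average rank (4+5)/2 = 4.5.
The 2 values of 2.2 occupy positions 6–7 → average rank (6+7)/2 = 6.5.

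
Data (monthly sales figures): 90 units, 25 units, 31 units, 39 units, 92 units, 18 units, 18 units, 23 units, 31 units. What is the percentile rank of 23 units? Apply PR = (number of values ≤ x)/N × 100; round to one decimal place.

33.3

N = 9.
Strictly below 23: 2. Equal to 23: 1.
PR = 3/9 × 100 = 33.3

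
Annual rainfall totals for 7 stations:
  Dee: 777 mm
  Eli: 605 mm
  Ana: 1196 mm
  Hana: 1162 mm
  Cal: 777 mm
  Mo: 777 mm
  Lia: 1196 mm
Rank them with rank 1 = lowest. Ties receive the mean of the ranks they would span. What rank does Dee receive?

Sorted (ascending): 605, 777, 777, 777, 1162, 1196, 1196
The 3 values of 777 occupy positions 2–4 → average rank 3.
The 2 values of 1196 occupy positions 6–7 → average rank (6+7)/2 = 6.5.
Dee has value 777 mm → rank 3.

3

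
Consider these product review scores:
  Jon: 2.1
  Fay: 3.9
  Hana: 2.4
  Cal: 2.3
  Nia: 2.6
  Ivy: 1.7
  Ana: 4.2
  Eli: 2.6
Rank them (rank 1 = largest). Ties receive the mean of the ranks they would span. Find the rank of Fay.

Sorted (descending): 4.2, 3.9, 2.6, 2.6, 2.4, 2.3, 2.1, 1.7
The 2 values of 2.6 occupy positions 3–4 → average rank (3+4)/2 = 3.5.
Fay has value 3.9 → rank 2.

2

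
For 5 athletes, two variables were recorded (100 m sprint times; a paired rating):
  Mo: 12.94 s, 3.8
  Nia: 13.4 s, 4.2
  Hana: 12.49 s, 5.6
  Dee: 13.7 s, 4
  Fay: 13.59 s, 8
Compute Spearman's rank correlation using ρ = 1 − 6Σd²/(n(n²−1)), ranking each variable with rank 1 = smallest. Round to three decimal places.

Ranks of variable 1: 2, 3, 1, 5, 4
Ranks of variable 2: 1, 3, 4, 2, 5
d = r₁ − r₂: 1, 0, -3, 3, -1
d²: 1, 0, 9, 9, 1; Σd² = 20
ρ = 1 − 6·20/(5·24) = 1 − 120/120 = 0.000

0.000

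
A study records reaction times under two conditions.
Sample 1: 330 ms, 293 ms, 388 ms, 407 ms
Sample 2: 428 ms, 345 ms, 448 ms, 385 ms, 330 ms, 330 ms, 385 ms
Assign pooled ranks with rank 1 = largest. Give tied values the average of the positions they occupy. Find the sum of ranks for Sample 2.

39

Sorted (descending): 448, 428, 407, 388, 385, 385, 345, 330, 330, 330, 293
The 2 values of 385 occupy positions 5–6 → average rank (5+6)/2 = 5.5.
The 3 values of 330 occupy positions 8–10 → average rank 9.
Sample 2 values → pooled ranks: 428→2, 345→7, 448→1, 385→5.5, 330→9, 330→9, 385→5.5
Rank sum = 2 + 7 + 1 + 5.5 + 9 + 9 + 5.5 = 39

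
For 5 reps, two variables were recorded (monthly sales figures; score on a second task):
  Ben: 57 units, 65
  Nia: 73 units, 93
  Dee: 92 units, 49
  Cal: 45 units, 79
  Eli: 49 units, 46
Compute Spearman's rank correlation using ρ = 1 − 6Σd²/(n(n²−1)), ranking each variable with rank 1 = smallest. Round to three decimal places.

0.000

Ranks of variable 1: 3, 4, 5, 1, 2
Ranks of variable 2: 3, 5, 2, 4, 1
d = r₁ − r₂: 0, -1, 3, -3, 1
d²: 0, 1, 9, 9, 1; Σd² = 20
ρ = 1 − 6·20/(5·24) = 1 − 120/120 = 0.000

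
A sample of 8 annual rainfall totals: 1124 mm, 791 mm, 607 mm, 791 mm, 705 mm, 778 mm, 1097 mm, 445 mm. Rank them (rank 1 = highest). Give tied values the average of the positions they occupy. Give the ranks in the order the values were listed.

Sorted (descending): 1124, 1097, 791, 791, 778, 705, 607, 445
The 2 values of 791 occupy positions 3–4 → average rank (3+4)/2 = 3.5.

1, 3.5, 7, 3.5, 6, 5, 2, 8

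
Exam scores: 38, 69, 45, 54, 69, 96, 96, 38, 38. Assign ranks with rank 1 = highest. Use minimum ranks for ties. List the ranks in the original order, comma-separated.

Sorted (descending): 96, 96, 69, 69, 54, 45, 38, 38, 38
The 2 values of 96 occupy positions 1–2 → each gets rank 1.
The 2 values of 69 occupy positions 3–4 → each gets rank 3.
The 3 values of 38 occupy positions 7–9 → each gets rank 7.

7, 3, 6, 5, 3, 1, 1, 7, 7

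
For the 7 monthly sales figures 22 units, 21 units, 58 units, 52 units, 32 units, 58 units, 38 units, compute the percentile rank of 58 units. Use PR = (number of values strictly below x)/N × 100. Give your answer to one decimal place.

71.4

N = 7.
Strictly below 58: 5. Equal to 58: 2.
PR = 5/7 × 100 = 71.4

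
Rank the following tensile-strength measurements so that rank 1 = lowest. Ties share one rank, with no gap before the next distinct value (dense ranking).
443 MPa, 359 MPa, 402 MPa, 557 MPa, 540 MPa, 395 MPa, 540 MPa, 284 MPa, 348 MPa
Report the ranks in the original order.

6, 3, 5, 8, 7, 4, 7, 1, 2

Sorted (ascending): 284, 348, 359, 395, 402, 443, 540, 540, 557
The 2 values of 540 share dense rank 7.
Remaining distinct values take the next consecutive integers.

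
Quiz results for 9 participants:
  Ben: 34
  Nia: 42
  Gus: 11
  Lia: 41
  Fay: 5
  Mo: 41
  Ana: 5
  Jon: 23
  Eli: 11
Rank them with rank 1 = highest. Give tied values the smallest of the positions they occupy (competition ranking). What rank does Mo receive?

2

Sorted (descending): 42, 41, 41, 34, 23, 11, 11, 5, 5
The 2 values of 41 occupy positions 2–3 → each gets rank 2.
The 2 values of 11 occupy positions 6–7 → each gets rank 6.
The 2 values of 5 occupy positions 8–9 → each gets rank 8.
Mo has value 41 → rank 2.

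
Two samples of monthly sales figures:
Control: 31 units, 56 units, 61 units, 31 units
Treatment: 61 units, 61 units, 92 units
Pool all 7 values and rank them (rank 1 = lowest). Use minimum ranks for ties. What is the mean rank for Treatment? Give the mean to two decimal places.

5.00

Sorted (ascending): 31, 31, 56, 61, 61, 61, 92
The 2 values of 31 occupy positions 1–2 → each gets rank 1.
The 3 values of 61 occupy positions 4–6 → each gets rank 4.
Treatment values → pooled ranks: 61→4, 61→4, 92→7
Mean rank = (4 + 4 + 7) / 3 = 5.00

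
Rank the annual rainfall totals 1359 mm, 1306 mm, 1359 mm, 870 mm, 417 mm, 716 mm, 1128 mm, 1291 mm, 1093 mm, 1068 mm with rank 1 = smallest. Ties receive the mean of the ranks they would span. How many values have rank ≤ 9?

Sorted (ascending): 417, 716, 870, 1068, 1093, 1128, 1291, 1306, 1359, 1359
The 2 values of 1359 occupy positions 9–10 → average rank (9+10)/2 = 9.5.
Ranks ≤ 9: {1, 2, 3, 4, 5, 6, 7, 8} → 8 values.

8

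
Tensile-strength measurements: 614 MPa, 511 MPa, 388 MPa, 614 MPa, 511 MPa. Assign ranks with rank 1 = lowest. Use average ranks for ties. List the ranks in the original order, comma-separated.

Sorted (ascending): 388, 511, 511, 614, 614
The 2 values of 511 occupy positions 2–3 → average rank (2+3)/2 = 2.5.
The 2 values of 614 occupy positions 4–5 → average rank (4+5)/2 = 4.5.

4.5, 2.5, 1, 4.5, 2.5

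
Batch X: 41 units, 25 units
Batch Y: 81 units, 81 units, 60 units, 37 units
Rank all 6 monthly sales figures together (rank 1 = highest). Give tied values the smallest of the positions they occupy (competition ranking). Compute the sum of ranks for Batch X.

Sorted (descending): 81, 81, 60, 41, 37, 25
The 2 values of 81 occupy positions 1–2 → each gets rank 1.
Batch X values → pooled ranks: 41→4, 25→6
Rank sum = 4 + 6 = 10

10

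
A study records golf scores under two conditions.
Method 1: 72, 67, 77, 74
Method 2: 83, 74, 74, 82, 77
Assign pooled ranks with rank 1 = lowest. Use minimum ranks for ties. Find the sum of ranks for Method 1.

Sorted (ascending): 67, 72, 74, 74, 74, 77, 77, 82, 83
The 3 values of 74 occupy positions 3–5 → each gets rank 3.
The 2 values of 77 occupy positions 6–7 → each gets rank 6.
Method 1 values → pooled ranks: 72→2, 67→1, 77→6, 74→3
Rank sum = 2 + 1 + 6 + 3 = 12

12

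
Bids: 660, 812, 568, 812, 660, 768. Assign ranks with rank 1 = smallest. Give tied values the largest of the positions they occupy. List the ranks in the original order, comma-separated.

Sorted (ascending): 568, 660, 660, 768, 812, 812
The 2 values of 660 occupy positions 2–3 → each gets rank 3.
The 2 values of 812 occupy positions 5–6 → each gets rank 6.

3, 6, 1, 6, 3, 4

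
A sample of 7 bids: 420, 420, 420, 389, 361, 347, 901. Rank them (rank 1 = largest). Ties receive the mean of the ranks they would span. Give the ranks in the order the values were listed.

Sorted (descending): 901, 420, 420, 420, 389, 361, 347
The 3 values of 420 occupy positions 2–4 → average rank 3.

3, 3, 3, 5, 6, 7, 1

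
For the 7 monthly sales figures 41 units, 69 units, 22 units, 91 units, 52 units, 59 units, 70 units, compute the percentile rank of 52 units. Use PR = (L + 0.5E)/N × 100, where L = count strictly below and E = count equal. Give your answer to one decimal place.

35.7

N = 7.
Strictly below 52: 2. Equal to 52: 1.
PR = (2 + 0.5·1)/7 × 100 = 35.7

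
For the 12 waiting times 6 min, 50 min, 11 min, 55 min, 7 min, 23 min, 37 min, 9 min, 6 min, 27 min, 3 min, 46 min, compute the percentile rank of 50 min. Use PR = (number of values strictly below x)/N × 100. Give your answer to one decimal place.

83.3

N = 12.
Strictly below 50: 10. Equal to 50: 1.
PR = 10/12 × 100 = 83.3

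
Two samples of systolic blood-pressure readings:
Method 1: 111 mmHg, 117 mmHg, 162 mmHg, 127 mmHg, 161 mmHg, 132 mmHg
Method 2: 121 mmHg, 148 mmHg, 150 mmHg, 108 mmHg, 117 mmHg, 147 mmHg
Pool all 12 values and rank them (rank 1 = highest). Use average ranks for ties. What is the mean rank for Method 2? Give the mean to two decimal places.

Sorted (descending): 162, 161, 150, 148, 147, 132, 127, 121, 117, 117, 111, 108
The 2 values of 117 occupy positions 9–10 → average rank (9+10)/2 = 9.5.
Method 2 values → pooled ranks: 121→8, 148→4, 150→3, 108→12, 117→9.5, 147→5
Mean rank = (8 + 4 + 3 + 12 + 9.5 + 5) / 6 = 6.92

6.92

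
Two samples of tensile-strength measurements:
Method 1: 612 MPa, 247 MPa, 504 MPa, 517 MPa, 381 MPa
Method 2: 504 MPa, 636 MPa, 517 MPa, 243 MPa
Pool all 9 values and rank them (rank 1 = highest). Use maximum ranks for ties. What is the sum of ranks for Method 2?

Sorted (descending): 636, 612, 517, 517, 504, 504, 381, 247, 243
The 2 values of 517 occupy positions 3–4 → each gets rank 4.
The 2 values of 504 occupy positions 5–6 → each gets rank 6.
Method 2 values → pooled ranks: 504→6, 636→1, 517→4, 243→9
Rank sum = 6 + 1 + 4 + 9 = 20

20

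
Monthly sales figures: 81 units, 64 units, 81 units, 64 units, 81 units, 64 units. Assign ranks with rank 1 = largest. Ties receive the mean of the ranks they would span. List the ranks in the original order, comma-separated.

Sorted (descending): 81, 81, 81, 64, 64, 64
The 3 values of 81 occupy positions 1–3 → average rank 2.
The 3 values of 64 occupy positions 4–6 → average rank 5.

2, 5, 2, 5, 2, 5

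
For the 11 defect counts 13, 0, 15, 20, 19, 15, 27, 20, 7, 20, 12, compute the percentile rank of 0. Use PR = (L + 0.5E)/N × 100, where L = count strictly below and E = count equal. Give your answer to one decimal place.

N = 11.
Strictly below 0: 0. Equal to 0: 1.
PR = (0 + 0.5·1)/11 × 100 = 4.5

4.5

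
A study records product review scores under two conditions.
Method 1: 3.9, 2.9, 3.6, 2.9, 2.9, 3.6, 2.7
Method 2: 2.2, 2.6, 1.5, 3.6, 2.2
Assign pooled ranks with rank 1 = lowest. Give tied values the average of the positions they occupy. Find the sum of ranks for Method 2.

20

Sorted (ascending): 1.5, 2.2, 2.2, 2.6, 2.7, 2.9, 2.9, 2.9, 3.6, 3.6, 3.6, 3.9
The 2 values of 2.2 occupy positions 2–3 → average rank (2+3)/2 = 2.5.
The 3 values of 2.9 occupy positions 6–8 → average rank 7.
The 3 values of 3.6 occupy positions 9–11 → average rank 10.
Method 2 values → pooled ranks: 2.2→2.5, 2.6→4, 1.5→1, 3.6→10, 2.2→2.5
Rank sum = 2.5 + 4 + 1 + 10 + 2.5 = 20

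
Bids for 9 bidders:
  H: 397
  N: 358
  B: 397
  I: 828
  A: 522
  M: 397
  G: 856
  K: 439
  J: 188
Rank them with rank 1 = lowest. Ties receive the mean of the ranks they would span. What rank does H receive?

Sorted (ascending): 188, 358, 397, 397, 397, 439, 522, 828, 856
The 3 values of 397 occupy positions 3–5 → average rank 4.
H has value 397 → rank 4.

4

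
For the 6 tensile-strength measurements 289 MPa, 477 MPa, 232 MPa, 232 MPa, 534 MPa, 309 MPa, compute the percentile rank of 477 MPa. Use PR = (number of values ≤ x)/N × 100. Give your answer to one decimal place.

N = 6.
Strictly below 477: 4. Equal to 477: 1.
PR = 5/6 × 100 = 83.3

83.3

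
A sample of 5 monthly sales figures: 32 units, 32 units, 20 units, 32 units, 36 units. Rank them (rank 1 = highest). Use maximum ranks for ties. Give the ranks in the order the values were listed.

Sorted (descending): 36, 32, 32, 32, 20
The 3 values of 32 occupy positions 2–4 → each gets rank 4.

4, 4, 5, 4, 1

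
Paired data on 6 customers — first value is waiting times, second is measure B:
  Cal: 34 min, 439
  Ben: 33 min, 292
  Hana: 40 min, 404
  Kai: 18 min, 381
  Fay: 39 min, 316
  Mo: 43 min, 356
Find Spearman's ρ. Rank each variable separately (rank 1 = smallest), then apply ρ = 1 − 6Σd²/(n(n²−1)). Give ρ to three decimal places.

0.086

Ranks of variable 1: 3, 2, 5, 1, 4, 6
Ranks of variable 2: 6, 1, 5, 4, 2, 3
d = r₁ − r₂: -3, 1, 0, -3, 2, 3
d²: 9, 1, 0, 9, 4, 9; Σd² = 32
ρ = 1 − 6·32/(6·35) = 1 − 192/210 = 0.086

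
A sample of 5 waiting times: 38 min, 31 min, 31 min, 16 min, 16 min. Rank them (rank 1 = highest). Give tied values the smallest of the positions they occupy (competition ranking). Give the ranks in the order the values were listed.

Sorted (descending): 38, 31, 31, 16, 16
The 2 values of 31 occupy positions 2–3 → each gets rank 2.
The 2 values of 16 occupy positions 4–5 → each gets rank 4.

1, 2, 2, 4, 4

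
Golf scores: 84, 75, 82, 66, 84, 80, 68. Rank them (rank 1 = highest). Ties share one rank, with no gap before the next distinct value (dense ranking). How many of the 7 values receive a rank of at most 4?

5

Sorted (descending): 84, 84, 82, 80, 75, 68, 66
The 2 values of 84 share dense rank 1.
Remaining distinct values take the next consecutive integers.
Ranks ≤ 4: {1, 1, 2, 3, 4} → 5 values.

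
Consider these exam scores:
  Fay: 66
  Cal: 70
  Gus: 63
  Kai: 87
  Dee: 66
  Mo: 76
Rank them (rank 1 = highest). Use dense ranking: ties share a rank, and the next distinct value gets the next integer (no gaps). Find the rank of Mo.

2

Sorted (descending): 87, 76, 70, 66, 66, 63
The 2 values of 66 share dense rank 4.
Remaining distinct values take the next consecutive integers.
Mo has value 76 → rank 2.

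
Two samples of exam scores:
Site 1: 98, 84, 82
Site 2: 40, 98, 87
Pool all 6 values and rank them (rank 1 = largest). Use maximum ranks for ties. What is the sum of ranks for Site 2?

Sorted (descending): 98, 98, 87, 84, 82, 40
The 2 values of 98 occupy positions 1–2 → each gets rank 2.
Site 2 values → pooled ranks: 40→6, 98→2, 87→3
Rank sum = 6 + 2 + 3 = 11

11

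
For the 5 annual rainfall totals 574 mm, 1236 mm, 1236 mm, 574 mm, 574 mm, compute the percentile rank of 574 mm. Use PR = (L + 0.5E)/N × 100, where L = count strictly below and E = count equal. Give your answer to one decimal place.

N = 5.
Strictly below 574: 0. Equal to 574: 3.
PR = (0 + 0.5·3)/5 × 100 = 30.0

30.0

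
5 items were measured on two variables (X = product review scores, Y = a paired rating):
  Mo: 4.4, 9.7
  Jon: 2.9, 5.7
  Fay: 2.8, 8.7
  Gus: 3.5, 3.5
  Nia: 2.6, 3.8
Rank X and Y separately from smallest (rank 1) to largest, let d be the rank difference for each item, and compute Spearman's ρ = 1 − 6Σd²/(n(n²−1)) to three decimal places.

Ranks of variable 1: 5, 3, 2, 4, 1
Ranks of variable 2: 5, 3, 4, 1, 2
d = r₁ − r₂: 0, 0, -2, 3, -1
d²: 0, 0, 4, 9, 1; Σd² = 14
ρ = 1 − 6·14/(5·24) = 1 − 84/120 = 0.300

0.300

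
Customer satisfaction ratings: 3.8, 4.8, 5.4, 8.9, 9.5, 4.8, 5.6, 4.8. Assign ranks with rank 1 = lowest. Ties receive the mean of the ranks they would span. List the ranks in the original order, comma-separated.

Sorted (ascending): 3.8, 4.8, 4.8, 4.8, 5.4, 5.6, 8.9, 9.5
The 3 values of 4.8 occupy positions 2–4 → average rank 3.

1, 3, 5, 7, 8, 3, 6, 3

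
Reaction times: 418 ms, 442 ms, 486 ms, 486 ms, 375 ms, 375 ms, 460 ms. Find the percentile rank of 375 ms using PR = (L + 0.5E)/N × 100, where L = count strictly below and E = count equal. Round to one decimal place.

14.3

N = 7.
Strictly below 375: 0. Equal to 375: 2.
PR = (0 + 0.5·2)/7 × 100 = 14.3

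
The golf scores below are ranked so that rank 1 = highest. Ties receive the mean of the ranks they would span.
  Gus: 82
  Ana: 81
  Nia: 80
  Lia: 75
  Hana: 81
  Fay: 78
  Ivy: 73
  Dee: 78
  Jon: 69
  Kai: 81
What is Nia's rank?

Sorted (descending): 82, 81, 81, 81, 80, 78, 78, 75, 73, 69
The 3 values of 81 occupy positions 2–4 → average rank 3.
The 2 values of 78 occupy positions 6–7 → average rank (6+7)/2 = 6.5.
Nia has value 80 → rank 5.

5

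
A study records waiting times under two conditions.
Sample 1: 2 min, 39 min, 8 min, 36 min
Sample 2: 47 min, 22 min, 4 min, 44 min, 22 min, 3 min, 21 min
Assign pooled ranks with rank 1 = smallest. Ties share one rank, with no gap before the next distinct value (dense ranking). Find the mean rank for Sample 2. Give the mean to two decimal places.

Sorted (ascending): 2, 3, 4, 8, 21, 22, 22, 36, 39, 44, 47
The 2 values of 22 share dense rank 6.
Remaining distinct values take the next consecutive integers.
Sample 2 values → pooled ranks: 47→10, 22→6, 4→3, 44→9, 22→6, 3→2, 21→5
Mean rank = (10 + 6 + 3 + 9 + 6 + 2 + 5) / 7 = 5.86

5.86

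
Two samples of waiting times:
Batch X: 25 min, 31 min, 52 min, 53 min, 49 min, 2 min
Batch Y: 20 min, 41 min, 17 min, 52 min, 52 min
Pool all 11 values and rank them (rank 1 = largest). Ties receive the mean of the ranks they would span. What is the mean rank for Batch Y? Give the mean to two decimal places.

Sorted (descending): 53, 52, 52, 52, 49, 41, 31, 25, 20, 17, 2
The 3 values of 52 occupy positions 2–4 → average rank 3.
Batch Y values → pooled ranks: 20→9, 41→6, 17→10, 52→3, 52→3
Mean rank = (9 + 6 + 10 + 3 + 3) / 5 = 6.20

6.20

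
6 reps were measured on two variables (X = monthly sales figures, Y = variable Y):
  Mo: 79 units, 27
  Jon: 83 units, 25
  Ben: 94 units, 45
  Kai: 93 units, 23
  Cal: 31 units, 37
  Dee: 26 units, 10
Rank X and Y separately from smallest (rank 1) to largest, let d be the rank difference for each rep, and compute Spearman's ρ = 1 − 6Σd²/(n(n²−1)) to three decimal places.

0.429

Ranks of variable 1: 3, 4, 6, 5, 2, 1
Ranks of variable 2: 4, 3, 6, 2, 5, 1
d = r₁ − r₂: -1, 1, 0, 3, -3, 0
d²: 1, 1, 0, 9, 9, 0; Σd² = 20
ρ = 1 − 6·20/(6·35) = 1 − 120/210 = 0.429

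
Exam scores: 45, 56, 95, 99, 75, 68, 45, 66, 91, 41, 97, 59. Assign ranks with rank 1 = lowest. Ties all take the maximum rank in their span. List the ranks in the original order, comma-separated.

3, 4, 10, 12, 8, 7, 3, 6, 9, 1, 11, 5

Sorted (ascending): 41, 45, 45, 56, 59, 66, 68, 75, 91, 95, 97, 99
The 2 values of 45 occupy positions 2–3 → each gets rank 3.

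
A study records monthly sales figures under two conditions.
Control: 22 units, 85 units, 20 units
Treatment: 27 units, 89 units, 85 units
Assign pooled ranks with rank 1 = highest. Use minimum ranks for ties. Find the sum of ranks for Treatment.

7

Sorted (descending): 89, 85, 85, 27, 22, 20
The 2 values of 85 occupy positions 2–3 → each gets rank 2.
Treatment values → pooled ranks: 27→4, 89→1, 85→2
Rank sum = 4 + 1 + 2 = 7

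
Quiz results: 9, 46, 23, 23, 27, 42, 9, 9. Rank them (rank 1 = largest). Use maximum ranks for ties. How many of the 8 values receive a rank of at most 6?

Sorted (descending): 46, 42, 27, 23, 23, 9, 9, 9
The 2 values of 23 occupy positions 4–5 → each gets rank 5.
The 3 values of 9 occupy positions 6–8 → each gets rank 8.
Ranks ≤ 6: {1, 2, 3, 5, 5} → 5 values.

5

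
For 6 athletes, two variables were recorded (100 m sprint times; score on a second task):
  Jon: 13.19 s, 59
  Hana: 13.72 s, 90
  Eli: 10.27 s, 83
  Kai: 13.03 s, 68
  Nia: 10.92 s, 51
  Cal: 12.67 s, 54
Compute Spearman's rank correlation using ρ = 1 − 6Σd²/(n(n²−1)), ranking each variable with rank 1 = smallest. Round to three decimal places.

0.371

Ranks of variable 1: 5, 6, 1, 4, 2, 3
Ranks of variable 2: 3, 6, 5, 4, 1, 2
d = r₁ − r₂: 2, 0, -4, 0, 1, 1
d²: 4, 0, 16, 0, 1, 1; Σd² = 22
ρ = 1 − 6·22/(6·35) = 1 − 132/210 = 0.371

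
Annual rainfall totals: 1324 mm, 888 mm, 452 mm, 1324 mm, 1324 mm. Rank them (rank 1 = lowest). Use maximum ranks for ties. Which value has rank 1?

452

Sorted (ascending): 452, 888, 1324, 1324, 1324
The 3 values of 1324 occupy positions 3–5 → each gets rank 5.
Rank 1 → value 452.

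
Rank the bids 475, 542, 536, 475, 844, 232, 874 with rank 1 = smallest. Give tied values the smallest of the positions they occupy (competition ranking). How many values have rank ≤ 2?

Sorted (ascending): 232, 475, 475, 536, 542, 844, 874
The 2 values of 475 occupy positions 2–3 → each gets rank 2.
Ranks ≤ 2: {1, 2, 2} → 3 values.

3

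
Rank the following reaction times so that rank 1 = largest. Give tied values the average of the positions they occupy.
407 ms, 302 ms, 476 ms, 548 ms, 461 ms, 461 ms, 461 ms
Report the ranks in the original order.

6, 7, 2, 1, 4, 4, 4

Sorted (descending): 548, 476, 461, 461, 461, 407, 302
The 3 values of 461 occupy positions 3–5 → average rank 4.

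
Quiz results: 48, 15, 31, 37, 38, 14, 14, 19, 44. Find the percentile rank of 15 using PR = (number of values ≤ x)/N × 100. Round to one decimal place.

N = 9.
Strictly below 15: 2. Equal to 15: 1.
PR = 3/9 × 100 = 33.3

33.3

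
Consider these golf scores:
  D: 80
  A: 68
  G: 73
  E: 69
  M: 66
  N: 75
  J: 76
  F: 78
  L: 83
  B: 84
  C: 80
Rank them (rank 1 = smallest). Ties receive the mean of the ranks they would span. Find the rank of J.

Sorted (ascending): 66, 68, 69, 73, 75, 76, 78, 80, 80, 83, 84
The 2 values of 80 occupy positions 8–9 → average rank (8+9)/2 = 8.5.
J has value 76 → rank 6.

6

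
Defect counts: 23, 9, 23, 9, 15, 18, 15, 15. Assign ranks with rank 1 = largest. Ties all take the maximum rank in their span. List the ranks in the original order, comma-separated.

Sorted (descending): 23, 23, 18, 15, 15, 15, 9, 9
The 2 values of 23 occupy positions 1–2 → each gets rank 2.
The 3 values of 15 occupy positions 4–6 → each gets rank 6.
The 2 values of 9 occupy positions 7–8 → each gets rank 8.

2, 8, 2, 8, 6, 3, 6, 6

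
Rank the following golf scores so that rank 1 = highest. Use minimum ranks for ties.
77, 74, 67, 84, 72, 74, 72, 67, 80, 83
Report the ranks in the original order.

Sorted (descending): 84, 83, 80, 77, 74, 74, 72, 72, 67, 67
The 2 values of 74 occupy positions 5–6 → each gets rank 5.
The 2 values of 72 occupy positions 7–8 → each gets rank 7.
The 2 values of 67 occupy positions 9–10 → each gets rank 9.

4, 5, 9, 1, 7, 5, 7, 9, 3, 2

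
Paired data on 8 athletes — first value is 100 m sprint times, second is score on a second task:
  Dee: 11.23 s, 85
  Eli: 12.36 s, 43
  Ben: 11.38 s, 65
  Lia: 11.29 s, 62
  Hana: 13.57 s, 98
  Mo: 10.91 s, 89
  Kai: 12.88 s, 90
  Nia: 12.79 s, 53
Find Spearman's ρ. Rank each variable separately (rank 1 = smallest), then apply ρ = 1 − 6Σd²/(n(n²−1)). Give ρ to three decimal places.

Ranks of variable 1: 2, 5, 4, 3, 8, 1, 7, 6
Ranks of variable 2: 5, 1, 4, 3, 8, 6, 7, 2
d = r₁ − r₂: -3, 4, 0, 0, 0, -5, 0, 4
d²: 9, 16, 0, 0, 0, 25, 0, 16; Σd² = 66
ρ = 1 − 6·66/(8·63) = 1 − 396/504 = 0.214

0.214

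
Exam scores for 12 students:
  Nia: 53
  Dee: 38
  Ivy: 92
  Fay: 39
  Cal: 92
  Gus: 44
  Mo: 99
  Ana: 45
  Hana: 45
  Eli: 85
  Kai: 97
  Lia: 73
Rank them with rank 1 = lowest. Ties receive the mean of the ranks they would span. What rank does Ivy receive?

9.5

Sorted (ascending): 38, 39, 44, 45, 45, 53, 73, 85, 92, 92, 97, 99
The 2 values of 45 occupy positions 4–5 → average rank (4+5)/2 = 4.5.
The 2 values of 92 occupy positions 9–10 → average rank (9+10)/2 = 9.5.
Ivy has value 92 → rank 9.5.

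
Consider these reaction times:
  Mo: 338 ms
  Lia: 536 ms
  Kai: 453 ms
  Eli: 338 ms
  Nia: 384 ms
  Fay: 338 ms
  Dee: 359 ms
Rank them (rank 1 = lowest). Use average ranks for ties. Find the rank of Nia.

Sorted (ascending): 338, 338, 338, 359, 384, 453, 536
The 3 values of 338 occupy positions 1–3 → average rank 2.
Nia has value 384 ms → rank 5.

5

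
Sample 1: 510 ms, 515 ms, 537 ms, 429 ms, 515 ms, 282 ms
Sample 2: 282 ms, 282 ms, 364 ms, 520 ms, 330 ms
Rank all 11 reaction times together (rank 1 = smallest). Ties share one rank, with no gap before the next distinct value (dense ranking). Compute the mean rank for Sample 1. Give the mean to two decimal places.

Sorted (ascending): 282, 282, 282, 330, 364, 429, 510, 515, 515, 520, 537
The 3 values of 282 share dense rank 1.
The 2 values of 515 share dense rank 6.
Remaining distinct values take the next consecutive integers.
Sample 1 values → pooled ranks: 510→5, 515→6, 537→8, 429→4, 515→6, 282→1
Mean rank = (5 + 6 + 8 + 4 + 6 + 1) / 6 = 5.00

5.00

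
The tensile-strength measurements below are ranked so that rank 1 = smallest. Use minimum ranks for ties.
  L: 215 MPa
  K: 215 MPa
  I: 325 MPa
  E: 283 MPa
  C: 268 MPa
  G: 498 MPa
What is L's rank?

1

Sorted (ascending): 215, 215, 268, 283, 325, 498
The 2 values of 215 occupy positions 1–2 → each gets rank 1.
L has value 215 MPa → rank 1.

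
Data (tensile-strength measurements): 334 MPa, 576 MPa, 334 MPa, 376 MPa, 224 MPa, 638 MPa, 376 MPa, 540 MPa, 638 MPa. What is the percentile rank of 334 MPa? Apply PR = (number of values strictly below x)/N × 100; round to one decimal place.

11.1

N = 9.
Strictly below 334: 1. Equal to 334: 2.
PR = 1/9 × 100 = 11.1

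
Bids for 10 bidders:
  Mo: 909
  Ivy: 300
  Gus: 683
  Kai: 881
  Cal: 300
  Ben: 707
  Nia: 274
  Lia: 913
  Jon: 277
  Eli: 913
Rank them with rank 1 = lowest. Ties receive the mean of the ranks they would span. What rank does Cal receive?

3.5

Sorted (ascending): 274, 277, 300, 300, 683, 707, 881, 909, 913, 913
The 2 values of 300 occupy positions 3–4 → average rank (3+4)/2 = 3.5.
The 2 values of 913 occupy positions 9–10 → average rank (9+10)/2 = 9.5.
Cal has value 300 → rank 3.5.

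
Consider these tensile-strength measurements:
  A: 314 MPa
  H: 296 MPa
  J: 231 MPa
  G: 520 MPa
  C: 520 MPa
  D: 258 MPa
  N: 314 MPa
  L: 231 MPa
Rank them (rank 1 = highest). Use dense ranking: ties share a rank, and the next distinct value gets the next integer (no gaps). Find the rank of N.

Sorted (descending): 520, 520, 314, 314, 296, 258, 231, 231
The 2 values of 520 share dense rank 1.
The 2 values of 314 share dense rank 2.
The 2 values of 231 share dense rank 5.
Remaining distinct values take the next consecutive integers.
N has value 314 MPa → rank 2.

2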